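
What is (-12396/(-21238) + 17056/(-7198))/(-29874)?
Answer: 34126115/570858994797 ≈ 5.9780e-5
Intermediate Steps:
(-12396/(-21238) + 17056/(-7198))/(-29874) = (-12396*(-1/21238) + 17056*(-1/7198))*(-1/29874) = (6198/10619 - 8528/3599)*(-1/29874) = -68252230/38217781*(-1/29874) = 34126115/570858994797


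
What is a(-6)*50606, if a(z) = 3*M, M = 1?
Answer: 151818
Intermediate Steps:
a(z) = 3 (a(z) = 3*1 = 3)
a(-6)*50606 = 3*50606 = 151818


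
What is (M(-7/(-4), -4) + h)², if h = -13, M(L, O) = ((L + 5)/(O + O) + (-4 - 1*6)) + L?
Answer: 499849/1024 ≈ 488.13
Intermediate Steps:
M(L, O) = -10 + L + (5 + L)/(2*O) (M(L, O) = ((5 + L)/((2*O)) + (-4 - 6)) + L = ((5 + L)*(1/(2*O)) - 10) + L = ((5 + L)/(2*O) - 10) + L = (-10 + (5 + L)/(2*O)) + L = -10 + L + (5 + L)/(2*O))
(M(-7/(-4), -4) + h)² = ((½)*(5 - 7/(-4) + 2*(-4)*(-10 - 7/(-4)))/(-4) - 13)² = ((½)*(-¼)*(5 - 7*(-¼) + 2*(-4)*(-10 - 7*(-¼))) - 13)² = ((½)*(-¼)*(5 + 7/4 + 2*(-4)*(-10 + 7/4)) - 13)² = ((½)*(-¼)*(5 + 7/4 + 2*(-4)*(-33/4)) - 13)² = ((½)*(-¼)*(5 + 7/4 + 66) - 13)² = ((½)*(-¼)*(291/4) - 13)² = (-291/32 - 13)² = (-707/32)² = 499849/1024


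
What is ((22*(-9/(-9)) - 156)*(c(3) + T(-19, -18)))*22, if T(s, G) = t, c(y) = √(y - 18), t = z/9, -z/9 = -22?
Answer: -64856 - 2948*I*√15 ≈ -64856.0 - 11418.0*I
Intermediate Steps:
z = 198 (z = -9*(-22) = 198)
t = 22 (t = 198/9 = 198*(⅑) = 22)
c(y) = √(-18 + y)
T(s, G) = 22
((22*(-9/(-9)) - 156)*(c(3) + T(-19, -18)))*22 = ((22*(-9/(-9)) - 156)*(√(-18 + 3) + 22))*22 = ((22*(-9*(-⅑)) - 156)*(√(-15) + 22))*22 = ((22*1 - 156)*(I*√15 + 22))*22 = ((22 - 156)*(22 + I*√15))*22 = -134*(22 + I*√15)*22 = (-2948 - 134*I*√15)*22 = -64856 - 2948*I*√15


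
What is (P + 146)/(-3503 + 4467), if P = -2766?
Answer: -655/241 ≈ -2.7178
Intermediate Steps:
(P + 146)/(-3503 + 4467) = (-2766 + 146)/(-3503 + 4467) = -2620/964 = -2620*1/964 = -655/241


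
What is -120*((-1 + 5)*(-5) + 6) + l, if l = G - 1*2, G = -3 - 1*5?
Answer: 1670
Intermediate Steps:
G = -8 (G = -3 - 5 = -8)
l = -10 (l = -8 - 1*2 = -8 - 2 = -10)
-120*((-1 + 5)*(-5) + 6) + l = -120*((-1 + 5)*(-5) + 6) - 10 = -120*(4*(-5) + 6) - 10 = -120*(-20 + 6) - 10 = -120*(-14) - 10 = -24*(-70) - 10 = 1680 - 10 = 1670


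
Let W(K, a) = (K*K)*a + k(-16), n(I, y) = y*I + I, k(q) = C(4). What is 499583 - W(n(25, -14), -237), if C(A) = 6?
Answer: 25532702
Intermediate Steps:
k(q) = 6
n(I, y) = I + I*y (n(I, y) = I*y + I = I + I*y)
W(K, a) = 6 + a*K**2 (W(K, a) = (K*K)*a + 6 = K**2*a + 6 = a*K**2 + 6 = 6 + a*K**2)
499583 - W(n(25, -14), -237) = 499583 - (6 - 237*625*(1 - 14)**2) = 499583 - (6 - 237*(25*(-13))**2) = 499583 - (6 - 237*(-325)**2) = 499583 - (6 - 237*105625) = 499583 - (6 - 25033125) = 499583 - 1*(-25033119) = 499583 + 25033119 = 25532702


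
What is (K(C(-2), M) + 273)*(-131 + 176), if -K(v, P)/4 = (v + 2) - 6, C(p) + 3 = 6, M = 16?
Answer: 12465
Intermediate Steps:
C(p) = 3 (C(p) = -3 + 6 = 3)
K(v, P) = 16 - 4*v (K(v, P) = -4*((v + 2) - 6) = -4*((2 + v) - 6) = -4*(-4 + v) = 16 - 4*v)
(K(C(-2), M) + 273)*(-131 + 176) = ((16 - 4*3) + 273)*(-131 + 176) = ((16 - 12) + 273)*45 = (4 + 273)*45 = 277*45 = 12465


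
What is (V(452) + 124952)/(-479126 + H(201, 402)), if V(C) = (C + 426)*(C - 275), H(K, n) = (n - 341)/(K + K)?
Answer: -112703916/192608591 ≈ -0.58514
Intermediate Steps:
H(K, n) = (-341 + n)/(2*K) (H(K, n) = (-341 + n)/((2*K)) = (-341 + n)*(1/(2*K)) = (-341 + n)/(2*K))
V(C) = (-275 + C)*(426 + C) (V(C) = (426 + C)*(-275 + C) = (-275 + C)*(426 + C))
(V(452) + 124952)/(-479126 + H(201, 402)) = ((-117150 + 452² + 151*452) + 124952)/(-479126 + (½)*(-341 + 402)/201) = ((-117150 + 204304 + 68252) + 124952)/(-479126 + (½)*(1/201)*61) = (155406 + 124952)/(-479126 + 61/402) = 280358/(-192608591/402) = 280358*(-402/192608591) = -112703916/192608591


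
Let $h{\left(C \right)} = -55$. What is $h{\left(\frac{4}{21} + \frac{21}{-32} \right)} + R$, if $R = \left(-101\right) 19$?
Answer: $-1974$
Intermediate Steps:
$R = -1919$
$h{\left(\frac{4}{21} + \frac{21}{-32} \right)} + R = -55 - 1919 = -1974$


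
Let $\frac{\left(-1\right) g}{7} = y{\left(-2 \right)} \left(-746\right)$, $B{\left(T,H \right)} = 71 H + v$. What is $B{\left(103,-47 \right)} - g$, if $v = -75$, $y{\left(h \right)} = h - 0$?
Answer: $7032$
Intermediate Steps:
$y{\left(h \right)} = h$ ($y{\left(h \right)} = h + 0 = h$)
$B{\left(T,H \right)} = -75 + 71 H$ ($B{\left(T,H \right)} = 71 H - 75 = -75 + 71 H$)
$g = -10444$ ($g = - 7 \left(\left(-2\right) \left(-746\right)\right) = \left(-7\right) 1492 = -10444$)
$B{\left(103,-47 \right)} - g = \left(-75 + 71 \left(-47\right)\right) - -10444 = \left(-75 - 3337\right) + 10444 = -3412 + 10444 = 7032$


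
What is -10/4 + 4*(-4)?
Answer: -37/2 ≈ -18.500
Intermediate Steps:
-10/4 + 4*(-4) = -10*1/4 - 16 = -5/2 - 16 = -37/2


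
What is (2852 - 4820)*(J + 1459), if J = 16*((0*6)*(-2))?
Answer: -2871312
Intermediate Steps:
J = 0 (J = 16*(0*(-2)) = 16*0 = 0)
(2852 - 4820)*(J + 1459) = (2852 - 4820)*(0 + 1459) = -1968*1459 = -2871312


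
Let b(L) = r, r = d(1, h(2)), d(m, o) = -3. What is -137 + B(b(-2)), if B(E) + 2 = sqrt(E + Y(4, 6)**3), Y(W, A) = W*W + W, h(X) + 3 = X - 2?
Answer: -139 + sqrt(7997) ≈ -49.574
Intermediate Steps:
h(X) = -5 + X (h(X) = -3 + (X - 2) = -3 + (-2 + X) = -5 + X)
Y(W, A) = W + W**2 (Y(W, A) = W**2 + W = W + W**2)
r = -3
b(L) = -3
B(E) = -2 + sqrt(8000 + E) (B(E) = -2 + sqrt(E + (4*(1 + 4))**3) = -2 + sqrt(E + (4*5)**3) = -2 + sqrt(E + 20**3) = -2 + sqrt(E + 8000) = -2 + sqrt(8000 + E))
-137 + B(b(-2)) = -137 + (-2 + sqrt(8000 - 3)) = -137 + (-2 + sqrt(7997)) = -139 + sqrt(7997)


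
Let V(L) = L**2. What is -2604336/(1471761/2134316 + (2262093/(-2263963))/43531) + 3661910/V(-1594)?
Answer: -231979133138776224084630876843/61420901539958103023470 ≈ -3.7769e+6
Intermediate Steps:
-2604336/(1471761/2134316 + (2262093/(-2263963))/43531) + 3661910/V(-1594) = -2604336/(1471761/2134316 + (2262093/(-2263963))/43531) + 3661910/((-1594)**2) = -2604336/(1471761*(1/2134316) + (2262093*(-1/2263963))*(1/43531)) + 3661910/2540836 = -2604336/(1471761/2134316 - 2262093/2263963*1/43531) + 3661910*(1/2540836) = -2604336/(1471761/2134316 - 2262093/98552573353) + 1830955/1270418 = -2604336/145041005889301245/210342334148481548 + 1830955/1270418 = -2604336*210342334148481548/145041005889301245 + 1830955/1270418 = -182600704382306613597376/48347001963100415 + 1830955/1270418 = -231979133138776224084630876843/61420901539958103023470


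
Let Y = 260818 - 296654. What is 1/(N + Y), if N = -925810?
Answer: -1/961646 ≈ -1.0399e-6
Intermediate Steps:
Y = -35836
1/(N + Y) = 1/(-925810 - 35836) = 1/(-961646) = -1/961646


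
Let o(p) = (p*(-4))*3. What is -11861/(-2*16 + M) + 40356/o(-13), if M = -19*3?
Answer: 453500/1157 ≈ 391.96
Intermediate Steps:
M = -57
o(p) = -12*p (o(p) = -4*p*3 = -12*p)
-11861/(-2*16 + M) + 40356/o(-13) = -11861/(-2*16 - 57) + 40356/((-12*(-13))) = -11861/(-32 - 57) + 40356/156 = -11861/(-89) + 40356*(1/156) = -11861*(-1/89) + 3363/13 = 11861/89 + 3363/13 = 453500/1157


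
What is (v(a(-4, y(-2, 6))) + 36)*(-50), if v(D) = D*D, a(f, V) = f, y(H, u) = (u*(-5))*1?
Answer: -2600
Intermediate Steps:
y(H, u) = -5*u (y(H, u) = -5*u*1 = -5*u)
v(D) = D²
(v(a(-4, y(-2, 6))) + 36)*(-50) = ((-4)² + 36)*(-50) = (16 + 36)*(-50) = 52*(-50) = -2600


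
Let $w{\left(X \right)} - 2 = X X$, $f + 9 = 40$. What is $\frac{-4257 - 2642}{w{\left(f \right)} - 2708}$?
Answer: $\frac{6899}{1745} \approx 3.9536$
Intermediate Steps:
$f = 31$ ($f = -9 + 40 = 31$)
$w{\left(X \right)} = 2 + X^{2}$ ($w{\left(X \right)} = 2 + X X = 2 + X^{2}$)
$\frac{-4257 - 2642}{w{\left(f \right)} - 2708} = \frac{-4257 - 2642}{\left(2 + 31^{2}\right) - 2708} = - \frac{6899}{\left(2 + 961\right) - 2708} = - \frac{6899}{963 - 2708} = - \frac{6899}{-1745} = \left(-6899\right) \left(- \frac{1}{1745}\right) = \frac{6899}{1745}$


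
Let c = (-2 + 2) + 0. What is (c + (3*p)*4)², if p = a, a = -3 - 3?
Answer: 5184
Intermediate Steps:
c = 0 (c = 0 + 0 = 0)
a = -6
p = -6
(c + (3*p)*4)² = (0 + (3*(-6))*4)² = (0 - 18*4)² = (0 - 72)² = (-72)² = 5184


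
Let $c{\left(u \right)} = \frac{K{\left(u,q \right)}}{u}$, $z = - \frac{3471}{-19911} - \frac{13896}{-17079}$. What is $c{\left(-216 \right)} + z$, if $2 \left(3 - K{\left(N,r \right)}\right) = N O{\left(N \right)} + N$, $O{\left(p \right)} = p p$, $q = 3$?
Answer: $- \frac{63462061963253}{2720479752} \approx -23328.0$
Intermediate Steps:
$O{\left(p \right)} = p^{2}$
$K{\left(N,r \right)} = 3 - \frac{N}{2} - \frac{N^{3}}{2}$ ($K{\left(N,r \right)} = 3 - \frac{N N^{2} + N}{2} = 3 - \frac{N^{3} + N}{2} = 3 - \frac{N + N^{3}}{2} = 3 - \left(\frac{N}{2} + \frac{N^{3}}{2}\right) = 3 - \frac{N}{2} - \frac{N^{3}}{2}$)
$z = \frac{37329385}{37784441}$ ($z = \left(-3471\right) \left(- \frac{1}{19911}\right) - - \frac{4632}{5693} = \frac{1157}{6637} + \frac{4632}{5693} = \frac{37329385}{37784441} \approx 0.98796$)
$c{\left(u \right)} = \frac{3 - \frac{u}{2} - \frac{u^{3}}{2}}{u}$
$c{\left(-216 \right)} + z = \frac{6 - -216 - \left(-216\right)^{3}}{2 \left(-216\right)} + \frac{37329385}{37784441} = \frac{1}{2} \left(- \frac{1}{216}\right) \left(6 + 216 - -10077696\right) + \frac{37329385}{37784441} = \frac{1}{2} \left(- \frac{1}{216}\right) \left(6 + 216 + 10077696\right) + \frac{37329385}{37784441} = \frac{1}{2} \left(- \frac{1}{216}\right) 10077918 + \frac{37329385}{37784441} = - \frac{1679653}{72} + \frac{37329385}{37784441} = - \frac{63462061963253}{2720479752}$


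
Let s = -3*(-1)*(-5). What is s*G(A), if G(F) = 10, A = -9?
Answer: -150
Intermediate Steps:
s = -15 (s = 3*(-5) = -15)
s*G(A) = -15*10 = -150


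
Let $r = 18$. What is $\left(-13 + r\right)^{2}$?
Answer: $25$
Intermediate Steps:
$\left(-13 + r\right)^{2} = \left(-13 + 18\right)^{2} = 5^{2} = 25$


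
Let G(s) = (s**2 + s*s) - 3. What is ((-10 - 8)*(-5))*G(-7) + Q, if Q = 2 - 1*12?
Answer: 8540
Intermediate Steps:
Q = -10 (Q = 2 - 12 = -10)
G(s) = -3 + 2*s**2 (G(s) = (s**2 + s**2) - 3 = 2*s**2 - 3 = -3 + 2*s**2)
((-10 - 8)*(-5))*G(-7) + Q = ((-10 - 8)*(-5))*(-3 + 2*(-7)**2) - 10 = (-18*(-5))*(-3 + 2*49) - 10 = 90*(-3 + 98) - 10 = 90*95 - 10 = 8550 - 10 = 8540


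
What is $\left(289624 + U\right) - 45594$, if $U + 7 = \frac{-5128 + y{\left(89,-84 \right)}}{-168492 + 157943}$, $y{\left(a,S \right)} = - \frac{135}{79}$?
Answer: $\frac{203362096780}{833371} \approx 2.4402 \cdot 10^{5}$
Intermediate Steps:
$y{\left(a,S \right)} = - \frac{135}{79}$ ($y{\left(a,S \right)} = \left(-135\right) \frac{1}{79} = - \frac{135}{79}$)
$U = - \frac{5428350}{833371}$ ($U = -7 + \frac{-5128 - \frac{135}{79}}{-168492 + 157943} = -7 - \frac{405247}{79 \left(-10549\right)} = -7 - - \frac{405247}{833371} = -7 + \frac{405247}{833371} = - \frac{5428350}{833371} \approx -6.5137$)
$\left(289624 + U\right) - 45594 = \left(289624 - \frac{5428350}{833371}\right) - 45594 = \frac{241358814154}{833371} - 45594 = \frac{203362096780}{833371}$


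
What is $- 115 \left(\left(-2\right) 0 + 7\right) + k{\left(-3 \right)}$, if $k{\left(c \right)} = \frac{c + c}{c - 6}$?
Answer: $- \frac{2413}{3} \approx -804.33$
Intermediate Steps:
$k{\left(c \right)} = \frac{2 c}{-6 + c}$
$- 115 \left(\left(-2\right) 0 + 7\right) + k{\left(-3 \right)} = - 115 \left(\left(-2\right) 0 + 7\right) + 2 \left(-3\right) \frac{1}{-6 - 3} = - 115 \left(0 + 7\right) + 2 \left(-3\right) \frac{1}{-9} = \left(-115\right) 7 + 2 \left(-3\right) \left(- \frac{1}{9}\right) = -805 + \frac{2}{3} = - \frac{2413}{3}$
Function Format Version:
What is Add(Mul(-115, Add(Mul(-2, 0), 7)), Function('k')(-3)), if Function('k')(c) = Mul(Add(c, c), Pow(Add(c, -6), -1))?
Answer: Rational(-2413, 3) ≈ -804.33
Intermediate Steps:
Function('k')(c) = Mul(2, c, Pow(Add(-6, c), -1)) (Function('k')(c) = Mul(Mul(2, c), Pow(Add(-6, c), -1)) = Mul(2, c, Pow(Add(-6, c), -1)))
Add(Mul(-115, Add(Mul(-2, 0), 7)), Function('k')(-3)) = Add(Mul(-115, Add(Mul(-2, 0), 7)), Mul(2, -3, Pow(Add(-6, -3), -1))) = Add(Mul(-115, Add(0, 7)), Mul(2, -3, Pow(-9, -1))) = Add(Mul(-115, 7), Mul(2, -3, Rational(-1, 9))) = Add(-805, Rational(2, 3)) = Rational(-2413, 3)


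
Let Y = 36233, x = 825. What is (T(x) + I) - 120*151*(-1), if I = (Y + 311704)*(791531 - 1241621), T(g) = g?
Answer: -156602945385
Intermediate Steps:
I = -156602964330 (I = (36233 + 311704)*(791531 - 1241621) = 347937*(-450090) = -156602964330)
(T(x) + I) - 120*151*(-1) = (825 - 156602964330) - 120*151*(-1) = -156602963505 - 18120*(-1) = -156602963505 - 1*(-18120) = -156602963505 + 18120 = -156602945385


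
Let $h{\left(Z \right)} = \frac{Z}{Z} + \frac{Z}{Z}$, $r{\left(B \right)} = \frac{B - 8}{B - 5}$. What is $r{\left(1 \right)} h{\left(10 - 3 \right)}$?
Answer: $\frac{7}{2} \approx 3.5$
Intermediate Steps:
$r{\left(B \right)} = \frac{-8 + B}{-5 + B}$
$h{\left(Z \right)} = 2$ ($h{\left(Z \right)} = 1 + 1 = 2$)
$r{\left(1 \right)} h{\left(10 - 3 \right)} = \frac{-8 + 1}{-5 + 1} \cdot 2 = \frac{1}{-4} \left(-7\right) 2 = \left(- \frac{1}{4}\right) \left(-7\right) 2 = \frac{7}{4} \cdot 2 = \frac{7}{2}$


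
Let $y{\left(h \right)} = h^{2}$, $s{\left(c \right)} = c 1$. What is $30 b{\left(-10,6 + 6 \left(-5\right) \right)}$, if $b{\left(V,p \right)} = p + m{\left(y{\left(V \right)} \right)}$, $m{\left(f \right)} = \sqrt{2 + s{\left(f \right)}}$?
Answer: $-720 + 30 \sqrt{102} \approx -417.01$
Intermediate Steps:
$s{\left(c \right)} = c$
$m{\left(f \right)} = \sqrt{2 + f}$
$b{\left(V,p \right)} = p + \sqrt{2 + V^{2}}$
$30 b{\left(-10,6 + 6 \left(-5\right) \right)} = 30 \left(\left(6 + 6 \left(-5\right)\right) + \sqrt{2 + \left(-10\right)^{2}}\right) = 30 \left(\left(6 - 30\right) + \sqrt{2 + 100}\right) = 30 \left(-24 + \sqrt{102}\right) = -720 + 30 \sqrt{102}$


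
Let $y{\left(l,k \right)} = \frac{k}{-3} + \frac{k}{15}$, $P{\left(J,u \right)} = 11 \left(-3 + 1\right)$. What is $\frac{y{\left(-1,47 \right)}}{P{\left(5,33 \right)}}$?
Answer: $\frac{94}{165} \approx 0.5697$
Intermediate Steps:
$P{\left(J,u \right)} = -22$ ($P{\left(J,u \right)} = 11 \left(-2\right) = -22$)
$y{\left(l,k \right)} = - \frac{4 k}{15}$ ($y{\left(l,k \right)} = k \left(- \frac{1}{3}\right) + k \frac{1}{15} = - \frac{k}{3} + \frac{k}{15} = - \frac{4 k}{15}$)
$\frac{y{\left(-1,47 \right)}}{P{\left(5,33 \right)}} = \frac{\left(- \frac{4}{15}\right) 47}{-22} = \left(- \frac{188}{15}\right) \left(- \frac{1}{22}\right) = \frac{94}{165}$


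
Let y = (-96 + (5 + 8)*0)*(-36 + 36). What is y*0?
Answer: 0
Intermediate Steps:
y = 0 (y = (-96 + 13*0)*0 = (-96 + 0)*0 = -96*0 = 0)
y*0 = 0*0 = 0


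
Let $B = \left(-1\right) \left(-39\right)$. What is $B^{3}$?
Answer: $59319$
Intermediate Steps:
$B = 39$
$B^{3} = 39^{3} = 59319$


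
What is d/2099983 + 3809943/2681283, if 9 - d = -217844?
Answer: 2861647025456/1876882906063 ≈ 1.5247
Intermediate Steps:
d = 217853 (d = 9 - 1*(-217844) = 9 + 217844 = 217853)
d/2099983 + 3809943/2681283 = 217853/2099983 + 3809943/2681283 = 217853*(1/2099983) + 3809943*(1/2681283) = 217853/2099983 + 1269981/893761 = 2861647025456/1876882906063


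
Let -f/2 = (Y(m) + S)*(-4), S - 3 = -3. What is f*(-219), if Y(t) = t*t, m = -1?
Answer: -1752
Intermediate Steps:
S = 0 (S = 3 - 3 = 0)
Y(t) = t²
f = 8 (f = -2*((-1)² + 0)*(-4) = -2*(1 + 0)*(-4) = -2*(-4) = 8)
f*(-219) = 8*(-219) = -1752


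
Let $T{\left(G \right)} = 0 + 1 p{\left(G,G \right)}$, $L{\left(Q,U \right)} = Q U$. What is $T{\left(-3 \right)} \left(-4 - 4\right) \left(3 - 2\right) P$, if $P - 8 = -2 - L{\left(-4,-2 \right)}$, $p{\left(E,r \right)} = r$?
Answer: $-48$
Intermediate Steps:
$P = -2$ ($P = 8 - \left(2 - -8\right) = 8 - 10 = -2$)
$T{\left(G \right)} = G$ ($T{\left(G \right)} = 0 + 1 G = 0 + G = G$)
$T{\left(-3 \right)} \left(-4 - 4\right) \left(3 - 2\right) P = - 3 \left(-4 - 4\right) \left(3 - 2\right) \left(-2\right) = - 3 - 8 \left(3 - 2\right) \left(-2\right) = - 3 \left(-8\right) 1 \left(-2\right) = - 3 \left(\left(-8\right) \left(-2\right)\right) = \left(-3\right) 16 = -48$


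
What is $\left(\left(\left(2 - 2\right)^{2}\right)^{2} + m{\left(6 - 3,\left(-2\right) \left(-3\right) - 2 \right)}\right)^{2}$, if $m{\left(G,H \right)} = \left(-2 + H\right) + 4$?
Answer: $36$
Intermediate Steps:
$m{\left(G,H \right)} = 2 + H$
$\left(\left(\left(2 - 2\right)^{2}\right)^{2} + m{\left(6 - 3,\left(-2\right) \left(-3\right) - 2 \right)}\right)^{2} = \left(\left(\left(2 - 2\right)^{2}\right)^{2} + \left(2 - -4\right)\right)^{2} = \left(\left(0^{2}\right)^{2} + \left(2 + \left(6 - 2\right)\right)\right)^{2} = \left(0^{2} + \left(2 + 4\right)\right)^{2} = \left(0 + 6\right)^{2} = 6^{2} = 36$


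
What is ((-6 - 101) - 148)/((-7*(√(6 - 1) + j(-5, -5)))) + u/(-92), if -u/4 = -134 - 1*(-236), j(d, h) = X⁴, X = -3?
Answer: 5156049/1055516 - 255*√5/45892 ≈ 4.8724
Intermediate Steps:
j(d, h) = 81 (j(d, h) = (-3)⁴ = 81)
u = -408 (u = -4*(-134 - 1*(-236)) = -4*(-134 + 236) = -4*102 = -408)
((-6 - 101) - 148)/((-7*(√(6 - 1) + j(-5, -5)))) + u/(-92) = ((-6 - 101) - 148)/((-7*(√(6 - 1) + 81))) - 408/(-92) = (-107 - 148)/((-7*(√5 + 81))) - 408*(-1/92) = -255*(-1/(7*(81 + √5))) + 102/23 = -255/(-567 - 7*√5) + 102/23 = 102/23 - 255/(-567 - 7*√5)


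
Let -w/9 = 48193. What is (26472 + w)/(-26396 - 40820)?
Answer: 407265/67216 ≈ 6.0591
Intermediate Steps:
w = -433737 (w = -9*48193 = -433737)
(26472 + w)/(-26396 - 40820) = (26472 - 433737)/(-26396 - 40820) = -407265/(-67216) = -407265*(-1/67216) = 407265/67216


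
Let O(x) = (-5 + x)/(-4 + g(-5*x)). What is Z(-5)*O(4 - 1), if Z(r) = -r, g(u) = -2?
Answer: 5/3 ≈ 1.6667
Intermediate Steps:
O(x) = ⅚ - x/6 (O(x) = (-5 + x)/(-4 - 2) = (-5 + x)/(-6) = (-5 + x)*(-⅙) = ⅚ - x/6)
Z(-5)*O(4 - 1) = (-1*(-5))*(⅚ - (4 - 1)/6) = 5*(⅚ - ⅙*3) = 5*(⅚ - ½) = 5*(⅓) = 5/3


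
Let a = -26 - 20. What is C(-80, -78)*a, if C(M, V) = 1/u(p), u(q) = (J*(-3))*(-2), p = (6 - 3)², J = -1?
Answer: 23/3 ≈ 7.6667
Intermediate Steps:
p = 9 (p = 3² = 9)
a = -46
u(q) = -6 (u(q) = -1*(-3)*(-2) = 3*(-2) = -6)
C(M, V) = -⅙ (C(M, V) = 1/(-6) = -⅙)
C(-80, -78)*a = -⅙*(-46) = 23/3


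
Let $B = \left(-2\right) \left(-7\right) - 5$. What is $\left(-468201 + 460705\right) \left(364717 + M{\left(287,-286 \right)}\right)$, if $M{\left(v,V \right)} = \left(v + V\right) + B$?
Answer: $-2733993592$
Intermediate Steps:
$B = 9$ ($B = 14 - 5 = 9$)
$M{\left(v,V \right)} = 9 + V + v$ ($M{\left(v,V \right)} = \left(v + V\right) + 9 = \left(V + v\right) + 9 = 9 + V + v$)
$\left(-468201 + 460705\right) \left(364717 + M{\left(287,-286 \right)}\right) = \left(-468201 + 460705\right) \left(364717 + \left(9 - 286 + 287\right)\right) = - 7496 \left(364717 + 10\right) = \left(-7496\right) 364727 = -2733993592$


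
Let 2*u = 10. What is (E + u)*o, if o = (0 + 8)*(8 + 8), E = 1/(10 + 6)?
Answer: 648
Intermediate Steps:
u = 5 (u = (½)*10 = 5)
E = 1/16 ≈ 0.062500
o = 128 (o = 8*16 = 128)
(E + u)*o = (1/16 + 5)*128 = (81/16)*128 = 648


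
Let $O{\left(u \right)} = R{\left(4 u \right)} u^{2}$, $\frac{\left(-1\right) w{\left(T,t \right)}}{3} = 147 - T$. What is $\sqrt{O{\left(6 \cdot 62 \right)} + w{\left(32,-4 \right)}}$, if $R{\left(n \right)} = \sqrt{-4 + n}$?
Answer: $\sqrt{-345 + 276768 \sqrt{371}} \approx 2308.8$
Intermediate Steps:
$w{\left(T,t \right)} = -441 + 3 T$ ($w{\left(T,t \right)} = - 3 \left(147 - T\right) = -441 + 3 T$)
$O{\left(u \right)} = u^{2} \sqrt{-4 + 4 u}$ ($O{\left(u \right)} = \sqrt{-4 + 4 u} u^{2} = u^{2} \sqrt{-4 + 4 u}$)
$\sqrt{O{\left(6 \cdot 62 \right)} + w{\left(32,-4 \right)}} = \sqrt{2 \left(6 \cdot 62\right)^{2} \sqrt{-1 + 6 \cdot 62} + \left(-441 + 3 \cdot 32\right)} = \sqrt{2 \cdot 372^{2} \sqrt{-1 + 372} + \left(-441 + 96\right)} = \sqrt{2 \cdot 138384 \sqrt{371} - 345} = \sqrt{276768 \sqrt{371} - 345} = \sqrt{-345 + 276768 \sqrt{371}}$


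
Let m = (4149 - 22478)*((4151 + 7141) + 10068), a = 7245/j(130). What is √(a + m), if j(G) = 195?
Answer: 3*I*√7351639009/13 ≈ 19787.0*I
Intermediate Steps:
a = 483/13 (a = 7245/195 = 7245*(1/195) = 483/13 ≈ 37.154)
m = -391507440 (m = -18329*(11292 + 10068) = -18329*21360 = -391507440)
√(a + m) = √(483/13 - 391507440) = √(-5089596237/13) = 3*I*√7351639009/13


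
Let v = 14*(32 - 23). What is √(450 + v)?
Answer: 24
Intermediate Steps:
v = 126 (v = 14*9 = 126)
√(450 + v) = √(450 + 126) = √576 = 24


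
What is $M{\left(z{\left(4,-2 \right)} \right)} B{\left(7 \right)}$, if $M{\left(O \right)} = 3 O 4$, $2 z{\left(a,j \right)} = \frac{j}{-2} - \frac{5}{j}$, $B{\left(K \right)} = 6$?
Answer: $126$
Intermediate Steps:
$z{\left(a,j \right)} = - \frac{5}{2 j} - \frac{j}{4}$ ($z{\left(a,j \right)} = \frac{\frac{j}{-2} - \frac{5}{j}}{2} = \frac{j \left(- \frac{1}{2}\right) - \frac{5}{j}}{2} = \frac{- \frac{j}{2} - \frac{5}{j}}{2} = \frac{- \frac{5}{j} - \frac{j}{2}}{2} = - \frac{5}{2 j} - \frac{j}{4}$)
$M{\left(O \right)} = 12 O$
$M{\left(z{\left(4,-2 \right)} \right)} B{\left(7 \right)} = 12 \frac{-10 - \left(-2\right)^{2}}{4 \left(-2\right)} 6 = 12 \cdot \frac{1}{4} \left(- \frac{1}{2}\right) \left(-10 - 4\right) 6 = 12 \cdot \frac{1}{4} \left(- \frac{1}{2}\right) \left(-14\right) 6 = 12 \cdot \frac{7}{4} \cdot 6 = 21 \cdot 6 = 126$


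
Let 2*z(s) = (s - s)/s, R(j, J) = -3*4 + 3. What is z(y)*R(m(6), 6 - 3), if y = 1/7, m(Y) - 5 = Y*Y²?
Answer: 0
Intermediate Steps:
m(Y) = 5 + Y³ (m(Y) = 5 + Y*Y² = 5 + Y³)
R(j, J) = -9 (R(j, J) = -12 + 3 = -9)
y = ⅐ ≈ 0.14286
z(s) = 0 (z(s) = ((s - s)/s)/2 = (0/s)/2 = (½)*0 = 0)
z(y)*R(m(6), 6 - 3) = 0*(-9) = 0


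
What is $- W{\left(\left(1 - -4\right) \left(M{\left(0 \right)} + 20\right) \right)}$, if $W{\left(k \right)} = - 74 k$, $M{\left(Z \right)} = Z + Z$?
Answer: $7400$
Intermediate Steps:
$M{\left(Z \right)} = 2 Z$
$- W{\left(\left(1 - -4\right) \left(M{\left(0 \right)} + 20\right) \right)} = - \left(-74\right) \left(1 - -4\right) \left(2 \cdot 0 + 20\right) = - \left(-74\right) \left(1 + 4\right) \left(0 + 20\right) = - \left(-74\right) 5 \cdot 20 = - \left(-74\right) 100 = \left(-1\right) \left(-7400\right) = 7400$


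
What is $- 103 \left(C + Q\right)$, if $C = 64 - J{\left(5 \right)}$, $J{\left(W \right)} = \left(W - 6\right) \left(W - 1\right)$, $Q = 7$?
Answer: $-7725$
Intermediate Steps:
$J{\left(W \right)} = \left(-1 + W\right) \left(-6 + W\right)$ ($J{\left(W \right)} = \left(-6 + W\right) \left(-1 + W\right) = \left(-1 + W\right) \left(-6 + W\right)$)
$C = 68$ ($C = 64 - \left(6 + 5^{2} - 35\right) = 64 - \left(6 + 25 - 35\right) = 64 - -4 = 64 + 4 = 68$)
$- 103 \left(C + Q\right) = - 103 \left(68 + 7\right) = \left(-103\right) 75 = -7725$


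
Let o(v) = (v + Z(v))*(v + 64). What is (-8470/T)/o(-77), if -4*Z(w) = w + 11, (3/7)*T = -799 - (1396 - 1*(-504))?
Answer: 60/35087 ≈ 0.0017100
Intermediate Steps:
T = -18893/3 (T = 7*(-799 - (1396 - 1*(-504)))/3 = 7*(-799 - (1396 + 504))/3 = 7*(-799 - 1*1900)/3 = 7*(-799 - 1900)/3 = (7/3)*(-2699) = -18893/3 ≈ -6297.7)
Z(w) = -11/4 - w/4 (Z(w) = -(w + 11)/4 = -(11 + w)/4 = -11/4 - w/4)
o(v) = (64 + v)*(-11/4 + 3*v/4) (o(v) = (v + (-11/4 - v/4))*(v + 64) = (-11/4 + 3*v/4)*(64 + v) = (64 + v)*(-11/4 + 3*v/4))
(-8470/T)/o(-77) = (-8470/(-18893/3))/(-176 + (¾)*(-77)² + (181/4)*(-77)) = (-8470*(-3/18893))/(-176 + (¾)*5929 - 13937/4) = 3630/(2699*(-176 + 17787/4 - 13937/4)) = 3630/(2699*(1573/2)) = (3630/2699)*(2/1573) = 60/35087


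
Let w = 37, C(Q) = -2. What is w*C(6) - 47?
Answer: -121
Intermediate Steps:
w*C(6) - 47 = 37*(-2) - 47 = -74 - 47 = -121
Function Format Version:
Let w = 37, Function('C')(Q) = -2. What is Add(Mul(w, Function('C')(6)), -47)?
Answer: -121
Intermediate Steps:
Add(Mul(w, Function('C')(6)), -47) = Add(Mul(37, -2), -47) = Add(-74, -47) = -121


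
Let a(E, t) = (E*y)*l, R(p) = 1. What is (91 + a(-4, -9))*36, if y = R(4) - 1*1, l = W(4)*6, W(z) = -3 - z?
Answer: 3276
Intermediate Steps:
l = -42 (l = (-3 - 1*4)*6 = (-3 - 4)*6 = -7*6 = -42)
y = 0 (y = 1 - 1*1 = 1 - 1 = 0)
a(E, t) = 0 (a(E, t) = (E*0)*(-42) = 0*(-42) = 0)
(91 + a(-4, -9))*36 = (91 + 0)*36 = 91*36 = 3276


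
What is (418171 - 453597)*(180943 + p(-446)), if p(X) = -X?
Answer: -6425886714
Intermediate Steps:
(418171 - 453597)*(180943 + p(-446)) = (418171 - 453597)*(180943 - 1*(-446)) = -35426*(180943 + 446) = -35426*181389 = -6425886714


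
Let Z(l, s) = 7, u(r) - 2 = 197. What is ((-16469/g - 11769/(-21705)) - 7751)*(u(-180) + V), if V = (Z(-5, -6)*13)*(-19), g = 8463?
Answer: 48417173484942/4081987 ≈ 1.1861e+7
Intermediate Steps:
u(r) = 199 (u(r) = 2 + 197 = 199)
V = -1729 (V = (7*13)*(-19) = 91*(-19) = -1729)
((-16469/g - 11769/(-21705)) - 7751)*(u(-180) + V) = ((-16469/8463 - 11769/(-21705)) - 7751)*(199 - 1729) = ((-16469*1/8463 - 11769*(-1/21705)) - 7751)*(-1530) = ((-16469/8463 + 3923/7235) - 7751)*(-1530) = (-85952866/61229805 - 7751)*(-1530) = -474678171421/61229805*(-1530) = 48417173484942/4081987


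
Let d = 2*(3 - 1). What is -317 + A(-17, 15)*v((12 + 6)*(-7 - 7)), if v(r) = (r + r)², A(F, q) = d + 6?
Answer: 2539843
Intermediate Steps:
d = 4 (d = 2*2 = 4)
A(F, q) = 10 (A(F, q) = 4 + 6 = 10)
v(r) = 4*r² (v(r) = (2*r)² = 4*r²)
-317 + A(-17, 15)*v((12 + 6)*(-7 - 7)) = -317 + 10*(4*((12 + 6)*(-7 - 7))²) = -317 + 10*(4*(18*(-14))²) = -317 + 10*(4*(-252)²) = -317 + 10*(4*63504) = -317 + 10*254016 = -317 + 2540160 = 2539843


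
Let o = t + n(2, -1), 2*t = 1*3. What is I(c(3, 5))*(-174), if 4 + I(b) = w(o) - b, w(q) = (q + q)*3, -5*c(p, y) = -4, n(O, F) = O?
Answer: -14094/5 ≈ -2818.8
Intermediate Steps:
t = 3/2 (t = (1*3)/2 = (1/2)*3 = 3/2 ≈ 1.5000)
c(p, y) = 4/5 (c(p, y) = -1/5*(-4) = 4/5)
o = 7/2 (o = 3/2 + 2 = 7/2 ≈ 3.5000)
w(q) = 6*q (w(q) = (2*q)*3 = 6*q)
I(b) = 17 - b (I(b) = -4 + (6*(7/2) - b) = -4 + (21 - b) = 17 - b)
I(c(3, 5))*(-174) = (17 - 1*4/5)*(-174) = (17 - 4/5)*(-174) = (81/5)*(-174) = -14094/5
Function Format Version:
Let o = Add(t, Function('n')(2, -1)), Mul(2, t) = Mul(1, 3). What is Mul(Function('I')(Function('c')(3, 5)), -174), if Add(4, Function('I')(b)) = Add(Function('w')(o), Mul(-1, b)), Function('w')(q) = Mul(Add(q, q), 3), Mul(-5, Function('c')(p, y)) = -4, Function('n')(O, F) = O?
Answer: Rational(-14094, 5) ≈ -2818.8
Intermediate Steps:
t = Rational(3, 2) (t = Mul(Rational(1, 2), Mul(1, 3)) = Mul(Rational(1, 2), 3) = Rational(3, 2) ≈ 1.5000)
Function('c')(p, y) = Rational(4, 5) (Function('c')(p, y) = Mul(Rational(-1, 5), -4) = Rational(4, 5))
o = Rational(7, 2) (o = Add(Rational(3, 2), 2) = Rational(7, 2) ≈ 3.5000)
Function('w')(q) = Mul(6, q) (Function('w')(q) = Mul(Mul(2, q), 3) = Mul(6, q))
Function('I')(b) = Add(17, Mul(-1, b)) (Function('I')(b) = Add(-4, Add(Mul(6, Rational(7, 2)), Mul(-1, b))) = Add(-4, Add(21, Mul(-1, b))) = Add(17, Mul(-1, b)))
Mul(Function('I')(Function('c')(3, 5)), -174) = Mul(Add(17, Mul(-1, Rational(4, 5))), -174) = Mul(Add(17, Rational(-4, 5)), -174) = Mul(Rational(81, 5), -174) = Rational(-14094, 5)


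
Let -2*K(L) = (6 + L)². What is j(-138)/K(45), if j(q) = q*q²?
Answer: 584016/289 ≈ 2020.8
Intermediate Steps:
K(L) = -(6 + L)²/2
j(q) = q³
j(-138)/K(45) = (-138)³/((-(6 + 45)²/2)) = -2628072/((-½*51²)) = -2628072/((-½*2601)) = -2628072/(-2601/2) = -2628072*(-2/2601) = 584016/289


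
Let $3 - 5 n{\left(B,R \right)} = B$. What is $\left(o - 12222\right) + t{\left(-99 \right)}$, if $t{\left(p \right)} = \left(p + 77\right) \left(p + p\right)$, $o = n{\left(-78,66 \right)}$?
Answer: $- \frac{39249}{5} \approx -7849.8$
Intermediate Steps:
$n{\left(B,R \right)} = \frac{3}{5} - \frac{B}{5}$
$o = \frac{81}{5}$ ($o = \frac{3}{5} - - \frac{78}{5} = \frac{3}{5} + \frac{78}{5} = \frac{81}{5} \approx 16.2$)
$t{\left(p \right)} = 2 p \left(77 + p\right)$ ($t{\left(p \right)} = \left(77 + p\right) 2 p = 2 p \left(77 + p\right)$)
$\left(o - 12222\right) + t{\left(-99 \right)} = \left(\frac{81}{5} - 12222\right) + 2 \left(-99\right) \left(77 - 99\right) = - \frac{61029}{5} + 2 \left(-99\right) \left(-22\right) = - \frac{61029}{5} + 4356 = - \frac{39249}{5}$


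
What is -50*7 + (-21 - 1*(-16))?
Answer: -355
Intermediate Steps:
-50*7 + (-21 - 1*(-16)) = -350 + (-21 + 16) = -350 - 5 = -355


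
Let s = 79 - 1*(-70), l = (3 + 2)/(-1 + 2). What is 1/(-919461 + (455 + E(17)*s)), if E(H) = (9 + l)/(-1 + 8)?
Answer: -1/918708 ≈ -1.0885e-6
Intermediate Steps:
l = 5 (l = 5/1 = 5*1 = 5)
E(H) = 2 (E(H) = (9 + 5)/(-1 + 8) = 14/7 = 14*(⅐) = 2)
s = 149 (s = 79 + 70 = 149)
1/(-919461 + (455 + E(17)*s)) = 1/(-919461 + (455 + 2*149)) = 1/(-919461 + (455 + 298)) = 1/(-919461 + 753) = 1/(-918708) = -1/918708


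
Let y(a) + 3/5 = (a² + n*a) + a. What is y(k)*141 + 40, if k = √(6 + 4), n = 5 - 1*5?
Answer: 6827/5 + 141*√10 ≈ 1811.3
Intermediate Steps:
n = 0 (n = 5 - 5 = 0)
k = √10 ≈ 3.1623
y(a) = -⅗ + a + a² (y(a) = -⅗ + ((a² + 0*a) + a) = -⅗ + ((a² + 0) + a) = -⅗ + (a² + a) = -⅗ + (a + a²) = -⅗ + a + a²)
y(k)*141 + 40 = (-⅗ + √10 + (√10)²)*141 + 40 = (-⅗ + √10 + 10)*141 + 40 = (47/5 + √10)*141 + 40 = (6627/5 + 141*√10) + 40 = 6827/5 + 141*√10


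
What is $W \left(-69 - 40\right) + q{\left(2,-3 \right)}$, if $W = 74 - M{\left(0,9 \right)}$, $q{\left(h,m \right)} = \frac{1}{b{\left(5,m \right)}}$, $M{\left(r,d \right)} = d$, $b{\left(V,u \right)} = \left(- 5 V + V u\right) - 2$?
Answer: $- \frac{297571}{42} \approx -7085.0$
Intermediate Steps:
$b{\left(V,u \right)} = -2 - 5 V + V u$
$q{\left(h,m \right)} = \frac{1}{-27 + 5 m}$ ($q{\left(h,m \right)} = \frac{1}{-2 - 25 + 5 m} = \frac{1}{-27 + 5 m}$)
$W = 65$ ($W = 74 - 9 = 65$)
$W \left(-69 - 40\right) + q{\left(2,-3 \right)} = 65 \left(-69 - 40\right) + \frac{1}{-27 + 5 \left(-3\right)} = 65 \left(-69 - 40\right) + \frac{1}{-27 - 15} = 65 \left(-109\right) + \frac{1}{-42} = -7085 - \frac{1}{42} = - \frac{297571}{42}$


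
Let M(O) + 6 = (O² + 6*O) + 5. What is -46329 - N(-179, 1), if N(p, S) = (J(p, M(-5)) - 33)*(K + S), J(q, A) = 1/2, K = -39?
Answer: -47564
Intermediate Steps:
M(O) = -1 + O² + 6*O (M(O) = -6 + ((O² + 6*O) + 5) = -6 + (5 + O² + 6*O) = -1 + O² + 6*O)
J(q, A) = ½
N(p, S) = 2535/2 - 65*S/2 (N(p, S) = (½ - 33)*(-39 + S) = -65*(-39 + S)/2 = 2535/2 - 65*S/2)
-46329 - N(-179, 1) = -46329 - (2535/2 - 65/2*1) = -46329 - (2535/2 - 65/2) = -46329 - 1*1235 = -46329 - 1235 = -47564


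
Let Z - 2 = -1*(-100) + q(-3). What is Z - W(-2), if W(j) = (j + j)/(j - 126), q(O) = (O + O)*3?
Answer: 2687/32 ≈ 83.969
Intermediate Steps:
q(O) = 6*O (q(O) = (2*O)*3 = 6*O)
Z = 84 (Z = 2 + (-1*(-100) + 6*(-3)) = 2 + (100 - 18) = 2 + 82 = 84)
W(j) = 2*j/(-126 + j) (W(j) = (2*j)/(-126 + j) = 2*j/(-126 + j))
Z - W(-2) = 84 - 2*(-2)/(-126 - 2) = 84 - 2*(-2)/(-128) = 84 - 2*(-2)*(-1)/128 = 84 - 1*1/32 = 84 - 1/32 = 2687/32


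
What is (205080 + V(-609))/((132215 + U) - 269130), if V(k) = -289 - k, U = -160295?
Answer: -20540/29721 ≈ -0.69109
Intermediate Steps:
(205080 + V(-609))/((132215 + U) - 269130) = (205080 + (-289 - 1*(-609)))/((132215 - 160295) - 269130) = (205080 + (-289 + 609))/(-28080 - 269130) = (205080 + 320)/(-297210) = 205400*(-1/297210) = -20540/29721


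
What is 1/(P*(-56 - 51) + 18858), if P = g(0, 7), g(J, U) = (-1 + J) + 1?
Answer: 1/18858 ≈ 5.3028e-5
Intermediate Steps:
g(J, U) = J
P = 0
1/(P*(-56 - 51) + 18858) = 1/(0*(-56 - 51) + 18858) = 1/(0*(-107) + 18858) = 1/(0 + 18858) = 1/18858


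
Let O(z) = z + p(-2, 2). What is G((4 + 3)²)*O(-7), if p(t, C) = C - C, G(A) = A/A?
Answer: -7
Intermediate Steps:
G(A) = 1
p(t, C) = 0
O(z) = z (O(z) = z + 0 = z)
G((4 + 3)²)*O(-7) = 1*(-7) = -7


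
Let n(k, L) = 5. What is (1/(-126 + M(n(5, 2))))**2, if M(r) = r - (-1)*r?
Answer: 1/13456 ≈ 7.4316e-5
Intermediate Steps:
M(r) = 2*r (M(r) = r + r = 2*r)
(1/(-126 + M(n(5, 2))))**2 = (1/(-126 + 2*5))**2 = (1/(-126 + 10))**2 = (1/(-116))**2 = (-1/116)**2 = 1/13456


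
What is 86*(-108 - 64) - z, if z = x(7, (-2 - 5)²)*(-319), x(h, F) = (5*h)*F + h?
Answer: 534526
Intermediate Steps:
x(h, F) = h + 5*F*h (x(h, F) = 5*F*h + h = h + 5*F*h)
z = -549318 (z = (7*(1 + 5*(-2 - 5)²))*(-319) = (7*(1 + 5*(-7)²))*(-319) = (7*(1 + 5*49))*(-319) = (7*(1 + 245))*(-319) = (7*246)*(-319) = 1722*(-319) = -549318)
86*(-108 - 64) - z = 86*(-108 - 64) - 1*(-549318) = 86*(-172) + 549318 = -14792 + 549318 = 534526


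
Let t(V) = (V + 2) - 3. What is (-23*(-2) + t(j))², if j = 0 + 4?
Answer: 2401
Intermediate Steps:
j = 4
t(V) = -1 + V (t(V) = (2 + V) - 3 = -1 + V)
(-23*(-2) + t(j))² = (-23*(-2) + (-1 + 4))² = (46 + 3)² = 49² = 2401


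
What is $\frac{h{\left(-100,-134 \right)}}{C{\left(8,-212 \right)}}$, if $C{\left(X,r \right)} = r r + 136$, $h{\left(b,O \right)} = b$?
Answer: $- \frac{5}{2254} \approx -0.0022183$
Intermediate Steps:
$C{\left(X,r \right)} = 136 + r^{2}$ ($C{\left(X,r \right)} = r^{2} + 136 = 136 + r^{2}$)
$\frac{h{\left(-100,-134 \right)}}{C{\left(8,-212 \right)}} = - \frac{100}{136 + \left(-212\right)^{2}} = - \frac{100}{136 + 44944} = - \frac{100}{45080} = \left(-100\right) \frac{1}{45080} = - \frac{5}{2254}$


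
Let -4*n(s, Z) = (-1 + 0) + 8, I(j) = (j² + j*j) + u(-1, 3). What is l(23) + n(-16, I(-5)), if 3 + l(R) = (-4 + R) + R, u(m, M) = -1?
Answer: 149/4 ≈ 37.250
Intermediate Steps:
l(R) = -7 + 2*R (l(R) = -3 + ((-4 + R) + R) = -3 + (-4 + 2*R) = -7 + 2*R)
I(j) = -1 + 2*j² (I(j) = (j² + j*j) - 1 = (j² + j²) - 1 = 2*j² - 1 = -1 + 2*j²)
n(s, Z) = -7/4 (n(s, Z) = -((-1 + 0) + 8)/4 = -(-1 + 8)/4 = -¼*7 = -7/4)
l(23) + n(-16, I(-5)) = (-7 + 2*23) - 7/4 = (-7 + 46) - 7/4 = 39 - 7/4 = 149/4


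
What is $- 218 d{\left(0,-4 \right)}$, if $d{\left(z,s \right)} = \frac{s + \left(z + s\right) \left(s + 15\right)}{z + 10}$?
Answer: $\frac{5232}{5} \approx 1046.4$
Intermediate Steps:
$d{\left(z,s \right)} = \frac{s + \left(15 + s\right) \left(s + z\right)}{10 + z}$ ($d{\left(z,s \right)} = \frac{s + \left(s + z\right) \left(15 + s\right)}{10 + z} = \frac{s + \left(15 + s\right) \left(s + z\right)}{10 + z}$)
$- 218 d{\left(0,-4 \right)} = - 218 \frac{\left(-4\right)^{2} + 15 \cdot 0 + 16 \left(-4\right) - 0}{10 + 0} = - 218 \frac{16 + 0 - 64 + 0}{10} = - 218 \cdot \frac{1}{10} \left(-48\right) = \left(-218\right) \left(- \frac{24}{5}\right) = \frac{5232}{5}$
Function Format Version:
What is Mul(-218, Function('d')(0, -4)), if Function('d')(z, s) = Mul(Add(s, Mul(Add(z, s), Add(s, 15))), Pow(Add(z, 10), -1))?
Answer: Rational(5232, 5) ≈ 1046.4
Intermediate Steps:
Function('d')(z, s) = Mul(Pow(Add(10, z), -1), Add(s, Mul(Add(15, s), Add(s, z)))) (Function('d')(z, s) = Mul(Add(s, Mul(Add(s, z), Add(15, s))), Pow(Add(10, z), -1)) = Mul(Add(s, Mul(Add(15, s), Add(s, z))), Pow(Add(10, z), -1)) = Mul(Pow(Add(10, z), -1), Add(s, Mul(Add(15, s), Add(s, z)))))
Mul(-218, Function('d')(0, -4)) = Mul(-218, Mul(Pow(Add(10, 0), -1), Add(Pow(-4, 2), Mul(15, 0), Mul(16, -4), Mul(-4, 0)))) = Mul(-218, Mul(Pow(10, -1), Add(16, 0, -64, 0))) = Mul(-218, Mul(Rational(1, 10), -48)) = Mul(-218, Rational(-24, 5)) = Rational(5232, 5)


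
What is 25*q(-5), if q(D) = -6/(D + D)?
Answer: 15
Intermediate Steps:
q(D) = -3/D (q(D) = -6/(2*D) = (1/(2*D))*(-6) = -3/D)
25*q(-5) = 25*(-3/(-5)) = 25*(-3*(-⅕)) = 25*(⅗) = 15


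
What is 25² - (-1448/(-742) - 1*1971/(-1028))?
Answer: 236891987/381388 ≈ 621.13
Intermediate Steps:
25² - (-1448/(-742) - 1*1971/(-1028)) = 625 - (-1448*(-1/742) - 1971*(-1/1028)) = 625 - (724/371 + 1971/1028) = 625 - 1*1475513/381388 = 625 - 1475513/381388 = 236891987/381388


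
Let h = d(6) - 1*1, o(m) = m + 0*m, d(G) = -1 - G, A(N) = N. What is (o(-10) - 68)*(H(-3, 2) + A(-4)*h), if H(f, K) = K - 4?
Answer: -2340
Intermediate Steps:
o(m) = m (o(m) = m + 0 = m)
H(f, K) = -4 + K
h = -8 (h = (-1 - 1*6) - 1*1 = (-1 - 6) - 1 = -7 - 1 = -8)
(o(-10) - 68)*(H(-3, 2) + A(-4)*h) = (-10 - 68)*((-4 + 2) - 4*(-8)) = -78*(-2 + 32) = -78*30 = -2340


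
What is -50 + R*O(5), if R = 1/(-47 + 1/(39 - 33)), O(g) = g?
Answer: -14080/281 ≈ -50.107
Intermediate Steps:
R = -6/281 (R = 1/(-47 + 1/6) = 1/(-47 + ⅙) = 1/(-281/6) = -6/281 ≈ -0.021352)
-50 + R*O(5) = -50 - 6/281*5 = -50 - 30/281 = -14080/281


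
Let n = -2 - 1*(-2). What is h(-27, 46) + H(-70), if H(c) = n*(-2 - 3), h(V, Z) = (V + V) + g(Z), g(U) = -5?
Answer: -59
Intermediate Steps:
h(V, Z) = -5 + 2*V (h(V, Z) = (V + V) - 5 = 2*V - 5 = -5 + 2*V)
n = 0 (n = -2 + 2 = 0)
H(c) = 0 (H(c) = 0*(-2 - 3) = 0*(-5) = 0)
h(-27, 46) + H(-70) = (-5 + 2*(-27)) + 0 = (-5 - 54) + 0 = -59 + 0 = -59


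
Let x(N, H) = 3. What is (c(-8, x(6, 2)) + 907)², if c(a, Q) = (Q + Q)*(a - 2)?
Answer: 717409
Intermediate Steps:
c(a, Q) = 2*Q*(-2 + a) (c(a, Q) = (2*Q)*(-2 + a) = 2*Q*(-2 + a))
(c(-8, x(6, 2)) + 907)² = (2*3*(-2 - 8) + 907)² = (2*3*(-10) + 907)² = (-60 + 907)² = 847² = 717409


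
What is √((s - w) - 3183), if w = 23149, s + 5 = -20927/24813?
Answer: 2*I*√450439285839/8271 ≈ 162.29*I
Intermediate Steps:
s = -144992/24813 (s = -5 - 20927/24813 = -144992/24813 ≈ -5.8434)
√((s - w) - 3183) = √((-144992/24813 - 1*23149) - 3183) = √((-144992/24813 - 23149) - 3183) = √(-574541129/24813 - 3183) = √(-653520908/24813) = 2*I*√450439285839/8271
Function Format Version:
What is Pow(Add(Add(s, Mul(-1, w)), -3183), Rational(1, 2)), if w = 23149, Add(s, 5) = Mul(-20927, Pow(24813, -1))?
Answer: Mul(Rational(2, 8271), I, Pow(450439285839, Rational(1, 2))) ≈ Mul(162.29, I)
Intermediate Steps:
s = Rational(-144992, 24813) (s = Add(-5, Mul(-20927, Pow(24813, -1))) = Add(-5, Mul(-20927, Rational(1, 24813))) = Add(-5, Rational(-20927, 24813)) = Rational(-144992, 24813) ≈ -5.8434)
Pow(Add(Add(s, Mul(-1, w)), -3183), Rational(1, 2)) = Pow(Add(Add(Rational(-144992, 24813), Mul(-1, 23149)), -3183), Rational(1, 2)) = Pow(Add(Add(Rational(-144992, 24813), -23149), -3183), Rational(1, 2)) = Pow(Add(Rational(-574541129, 24813), -3183), Rational(1, 2)) = Pow(Rational(-653520908, 24813), Rational(1, 2)) = Mul(Rational(2, 8271), I, Pow(450439285839, Rational(1, 2)))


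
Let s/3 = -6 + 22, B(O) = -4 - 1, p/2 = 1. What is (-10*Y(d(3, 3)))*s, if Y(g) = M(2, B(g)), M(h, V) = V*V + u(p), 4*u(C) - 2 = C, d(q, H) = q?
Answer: -12480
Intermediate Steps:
p = 2 (p = 2*1 = 2)
u(C) = 1/2 + C/4
B(O) = -5
M(h, V) = 1 + V**2 (M(h, V) = V*V + (1/2 + (1/4)*2) = V**2 + (1/2 + 1/2) = V**2 + 1 = 1 + V**2)
Y(g) = 26 (Y(g) = 1 + (-5)**2 = 1 + 25 = 26)
s = 48 (s = 3*(-6 + 22) = 3*16 = 48)
(-10*Y(d(3, 3)))*s = -10*26*48 = -260*48 = -12480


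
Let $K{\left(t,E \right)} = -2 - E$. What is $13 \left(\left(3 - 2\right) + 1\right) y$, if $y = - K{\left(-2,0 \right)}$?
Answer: $52$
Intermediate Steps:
$y = 2$ ($y = - (-2 - 0) = - (-2 + 0) = \left(-1\right) \left(-2\right) = 2$)
$13 \left(\left(3 - 2\right) + 1\right) y = 13 \left(\left(3 - 2\right) + 1\right) 2 = 13 \left(1 + 1\right) 2 = 13 \cdot 2 \cdot 2 = 26 \cdot 2 = 52$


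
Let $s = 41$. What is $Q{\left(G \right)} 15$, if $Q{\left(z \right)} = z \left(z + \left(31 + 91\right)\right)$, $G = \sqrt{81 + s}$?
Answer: $1830 + 1830 \sqrt{122} \approx 22043.0$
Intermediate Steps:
$G = \sqrt{122}$ ($G = \sqrt{81 + 41} = \sqrt{122} \approx 11.045$)
$Q{\left(z \right)} = z \left(122 + z\right)$ ($Q{\left(z \right)} = z \left(z + 122\right) = z \left(122 + z\right)$)
$Q{\left(G \right)} 15 = \sqrt{122} \left(122 + \sqrt{122}\right) 15 = 15 \sqrt{122} \left(122 + \sqrt{122}\right)$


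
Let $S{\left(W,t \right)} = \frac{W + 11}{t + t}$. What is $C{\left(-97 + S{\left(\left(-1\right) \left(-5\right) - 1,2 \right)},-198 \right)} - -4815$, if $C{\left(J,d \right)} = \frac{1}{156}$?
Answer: $\frac{751141}{156} \approx 4815.0$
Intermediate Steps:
$S{\left(W,t \right)} = \frac{11 + W}{2 t}$
$C{\left(J,d \right)} = \frac{1}{156}$
$C{\left(-97 + S{\left(\left(-1\right) \left(-5\right) - 1,2 \right)},-198 \right)} - -4815 = \frac{1}{156} - -4815 = \frac{1}{156} + 4815 = \frac{751141}{156}$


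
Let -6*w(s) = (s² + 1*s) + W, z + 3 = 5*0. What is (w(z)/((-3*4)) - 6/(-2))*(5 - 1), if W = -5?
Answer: 217/18 ≈ 12.056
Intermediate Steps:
z = -3 (z = -3 + 5*0 = -3 + 0 = -3)
w(s) = ⅚ - s/6 - s²/6 (w(s) = -((s² + 1*s) - 5)/6 = -((s² + s) - 5)/6 = -((s + s²) - 5)/6 = -(-5 + s + s²)/6 = ⅚ - s/6 - s²/6)
(w(z)/((-3*4)) - 6/(-2))*(5 - 1) = ((⅚ - ⅙*(-3) - ⅙*(-3)²)/((-3*4)) - 6/(-2))*(5 - 1) = ((⅚ + ½ - ⅙*9)/(-12) - 6*(-½))*4 = ((⅚ + ½ - 3/2)*(-1/12) + 3)*4 = (-⅙*(-1/12) + 3)*4 = (1/72 + 3)*4 = (217/72)*4 = 217/18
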